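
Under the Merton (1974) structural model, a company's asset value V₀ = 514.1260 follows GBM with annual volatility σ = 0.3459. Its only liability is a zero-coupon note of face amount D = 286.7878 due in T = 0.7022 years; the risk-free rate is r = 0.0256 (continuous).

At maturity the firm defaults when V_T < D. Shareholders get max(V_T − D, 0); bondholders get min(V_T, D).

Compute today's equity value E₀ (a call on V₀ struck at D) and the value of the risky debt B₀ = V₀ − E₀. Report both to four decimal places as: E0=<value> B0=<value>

d₁ = [ln(V₀/D) + (r + σ²/2)T] / (σ√T)
   = [ln(514.1260/286.7878) + (0.0256 + 0.5·0.3459²)·0.7022] / (0.3459·√0.7022)
   = [0.583726 + 0.059984] / 0.289855 = 2.220800
d₂ = d₁ − σ√T = 2.220800 − 0.289855 = 1.930944
N(d₁) = 0.986818,  N(d₂) = 0.973255,  e^(−rT) = 0.982184
E₀ = V₀·N(d₁) − D·e^(−rT)·N(d₂)
   = 514.1260·0.986818 − 286.7878·0.982184·0.973255 = 233.203660
B₀ = V₀ − E₀ = 514.1260 − 233.203660 = 280.922340

E0=233.2037 B0=280.9223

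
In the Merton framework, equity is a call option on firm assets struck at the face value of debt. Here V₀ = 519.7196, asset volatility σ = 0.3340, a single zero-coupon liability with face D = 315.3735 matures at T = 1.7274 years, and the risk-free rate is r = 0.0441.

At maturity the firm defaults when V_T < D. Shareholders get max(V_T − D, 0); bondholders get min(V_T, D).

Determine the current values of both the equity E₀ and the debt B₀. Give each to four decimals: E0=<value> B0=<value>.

d₁ = [ln(V₀/D) + (r + σ²/2)T] / (σ√T)
   = [ln(519.7196/315.3735) + (0.0441 + 0.5·0.3340²)·1.7274] / (0.3340·√1.7274)
   = [0.499532 + 0.172529] / 0.438978 = 1.530967
d₂ = d₁ − σ√T = 1.530967 − 0.438978 = 1.091989
N(d₁) = 0.937111,  N(d₂) = 0.862581,  e^(−rT) = 0.926651
E₀ = V₀·N(d₁) − D·e^(−rT)·N(d₂)
   = 519.7196·0.937111 − 315.3735·0.926651·0.862581 = 234.953411
B₀ = V₀ − E₀ = 519.7196 − 234.953411 = 284.766189

E0=234.9534 B0=284.7662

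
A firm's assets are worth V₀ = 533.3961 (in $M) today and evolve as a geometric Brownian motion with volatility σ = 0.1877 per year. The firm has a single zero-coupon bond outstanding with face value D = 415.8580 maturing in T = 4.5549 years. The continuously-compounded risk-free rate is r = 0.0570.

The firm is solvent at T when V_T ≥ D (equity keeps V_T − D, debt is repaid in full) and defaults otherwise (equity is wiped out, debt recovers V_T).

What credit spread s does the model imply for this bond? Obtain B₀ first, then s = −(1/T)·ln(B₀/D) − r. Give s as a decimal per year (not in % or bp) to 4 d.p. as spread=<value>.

spread=0.0055

d₁ = [ln(V₀/D) + (r + σ²/2)T] / (σ√T)
   = [ln(533.3961/415.8580) + (0.0570 + 0.5·0.1877²)·4.5549] / (0.1877·√4.5549)
   = [0.248920 + 0.339867] / 0.400593 = 1.469788
d₂ = d₁ − σ√T = 1.469788 − 0.400593 = 1.069195
N(d₁) = 0.929190,  N(d₂) = 0.857509,  e^(−rT) = 0.771337
E₀ = V₀·N(d₁) − D·e^(−rT)·N(d₂)
   = 533.3961·0.929190 − 415.8580·0.771337·0.857509 = 220.566067
B₀ = V₀ − E₀ = 533.3961 − 220.566067 = 312.830033
spread = −(1/T)·ln(B₀/D) − r = −(1/4.5549)·ln(312.830033/415.8580) − 0.0570 = 0.00550057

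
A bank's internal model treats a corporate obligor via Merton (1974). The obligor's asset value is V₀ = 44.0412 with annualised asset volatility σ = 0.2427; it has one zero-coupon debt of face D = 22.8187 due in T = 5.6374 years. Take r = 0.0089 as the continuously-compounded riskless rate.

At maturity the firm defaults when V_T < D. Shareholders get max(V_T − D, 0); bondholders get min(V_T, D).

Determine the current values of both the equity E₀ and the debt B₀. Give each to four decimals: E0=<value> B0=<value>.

E0=23.2561 B0=20.7851

d₁ = [ln(V₀/D) + (r + σ²/2)T] / (σ√T)
   = [ln(44.0412/22.8187) + (0.0089 + 0.5·0.2427²)·5.6374] / (0.2427·√5.6374)
   = [0.657545 + 0.216204] / 0.576248 = 1.516273
d₂ = d₁ − σ√T = 1.516273 − 0.576248 = 0.940025
N(d₁) = 0.935275,  N(d₂) = 0.826398,  e^(−rT) = 0.951065
E₀ = V₀·N(d₁) − D·e^(−rT)·N(d₂)
   = 44.0412·0.935275 − 22.8187·0.951065·0.826398 = 23.256087
B₀ = V₀ − E₀ = 44.0412 − 23.256087 = 20.785113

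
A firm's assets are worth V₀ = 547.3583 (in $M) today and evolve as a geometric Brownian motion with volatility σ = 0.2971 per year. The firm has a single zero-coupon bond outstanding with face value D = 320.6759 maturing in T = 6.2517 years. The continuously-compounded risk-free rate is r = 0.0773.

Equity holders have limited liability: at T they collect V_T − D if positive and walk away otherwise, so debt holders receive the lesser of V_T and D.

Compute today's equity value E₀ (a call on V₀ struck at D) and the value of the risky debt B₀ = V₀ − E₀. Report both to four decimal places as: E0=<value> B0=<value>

E0=358.6875 B0=188.6708

d₁ = [ln(V₀/D) + (r + σ²/2)T] / (σ√T)
   = [ln(547.3583/320.6759) + (0.0773 + 0.5·0.2971²)·6.2517] / (0.2971·√6.2517)
   = [0.534673 + 0.759170] / 0.742851 = 1.741726
d₂ = d₁ − σ√T = 1.741726 − 0.742851 = 0.998875
N(d₁) = 0.959222,  N(d₂) = 0.841072,  e^(−rT) = 0.616772
E₀ = V₀·N(d₁) − D·e^(−rT)·N(d₂)
   = 547.3583·0.959222 − 320.6759·0.616772·0.841072 = 358.687518
B₀ = V₀ − E₀ = 547.3583 − 358.687518 = 188.670782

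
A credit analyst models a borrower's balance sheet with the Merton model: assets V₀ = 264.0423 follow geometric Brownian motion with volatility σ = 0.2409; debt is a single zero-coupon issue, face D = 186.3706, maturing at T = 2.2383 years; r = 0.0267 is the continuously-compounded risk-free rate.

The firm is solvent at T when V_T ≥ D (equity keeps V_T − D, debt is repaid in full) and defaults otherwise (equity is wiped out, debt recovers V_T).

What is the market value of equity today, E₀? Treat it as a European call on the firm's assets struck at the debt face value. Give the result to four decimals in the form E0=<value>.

d₁ = [ln(V₀/D) + (r + σ²/2)T] / (σ√T)
   = [ln(264.0423/186.3706) + (0.0267 + 0.5·0.2409²)·2.2383] / (0.2409·√2.2383)
   = [0.348372 + 0.124710] / 0.360409 = 1.312625
d₂ = d₁ − σ√T = 1.312625 − 0.360409 = 0.952216
N(d₁) = 0.905345,  N(d₂) = 0.829506,  e^(−rT) = 0.941988
E₀ = V₀·N(d₁) − D·e^(−rT)·N(d₂)
   = 264.0423·0.905345 − 186.3706·0.941988·0.829506 = 93.422272

E0=93.4223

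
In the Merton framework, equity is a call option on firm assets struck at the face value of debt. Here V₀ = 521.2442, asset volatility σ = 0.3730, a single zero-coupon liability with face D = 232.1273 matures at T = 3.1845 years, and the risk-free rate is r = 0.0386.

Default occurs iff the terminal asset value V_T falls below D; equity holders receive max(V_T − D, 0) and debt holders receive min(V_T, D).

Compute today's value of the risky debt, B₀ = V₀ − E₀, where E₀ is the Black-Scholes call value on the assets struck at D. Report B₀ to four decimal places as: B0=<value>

d₁ = [ln(V₀/D) + (r + σ²/2)T] / (σ√T)
   = [ln(521.2442/232.1273) + (0.0386 + 0.5·0.3730²)·3.1845] / (0.3730·√3.1845)
   = [0.808933 + 0.344450] / 0.665625 = 1.732782
d₂ = d₁ − σ√T = 1.732782 − 0.665625 = 1.067157
N(d₁) = 0.958433,  N(d₂) = 0.857050,  e^(−rT) = 0.884333
E₀ = V₀·N(d₁) − D·e^(−rT)·N(d₂)
   = 521.2442·0.958433 − 232.1273·0.884333·0.857050 = 323.644271
B₀ = V₀ − E₀ = 521.2442 − 323.644271 = 197.599929

B0=197.5999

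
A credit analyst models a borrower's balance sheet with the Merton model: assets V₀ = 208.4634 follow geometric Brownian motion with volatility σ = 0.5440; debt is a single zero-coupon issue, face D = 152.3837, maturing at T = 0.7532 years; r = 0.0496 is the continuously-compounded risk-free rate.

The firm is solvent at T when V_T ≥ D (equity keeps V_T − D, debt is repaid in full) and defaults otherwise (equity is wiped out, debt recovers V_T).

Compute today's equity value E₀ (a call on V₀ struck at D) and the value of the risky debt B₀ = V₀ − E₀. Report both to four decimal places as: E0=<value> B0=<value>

d₁ = [ln(V₀/D) + (r + σ²/2)T] / (σ√T)
   = [ln(208.4634/152.3837) + (0.0496 + 0.5·0.5440²)·0.7532] / (0.5440·√0.7532)
   = [0.313362 + 0.148808] / 0.472122 = 0.978921
d₂ = d₁ − σ√T = 0.978921 − 0.472122 = 0.506799
N(d₁) = 0.836191,  N(d₂) = 0.693852,  e^(−rT) = 0.963331
E₀ = V₀·N(d₁) − D·e^(−rT)·N(d₂)
   = 208.4634·0.836191 − 152.3837·0.963331·0.693852 = 72.460487
B₀ = V₀ − E₀ = 208.4634 − 72.460487 = 136.002913

E0=72.4605 B0=136.0029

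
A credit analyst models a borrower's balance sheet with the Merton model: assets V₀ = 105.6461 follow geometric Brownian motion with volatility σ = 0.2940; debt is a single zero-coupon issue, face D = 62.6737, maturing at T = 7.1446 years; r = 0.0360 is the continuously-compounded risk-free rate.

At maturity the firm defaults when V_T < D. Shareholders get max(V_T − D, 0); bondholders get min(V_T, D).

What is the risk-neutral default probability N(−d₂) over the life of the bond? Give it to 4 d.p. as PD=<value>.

d₁ = [ln(V₀/D) + (r + σ²/2)T] / (σ√T)
   = [ln(105.6461/62.6737) + (0.0360 + 0.5·0.2940²)·7.1446] / (0.2940·√7.1446)
   = [0.522153 + 0.565981] / 0.785844 = 1.384669
d₂ = d₁ − σ√T = 1.384669 − 0.785844 = 0.598825
risk-neutral PD = N(−d₂) = N(-0.598825) = 0.274645

PD=0.2746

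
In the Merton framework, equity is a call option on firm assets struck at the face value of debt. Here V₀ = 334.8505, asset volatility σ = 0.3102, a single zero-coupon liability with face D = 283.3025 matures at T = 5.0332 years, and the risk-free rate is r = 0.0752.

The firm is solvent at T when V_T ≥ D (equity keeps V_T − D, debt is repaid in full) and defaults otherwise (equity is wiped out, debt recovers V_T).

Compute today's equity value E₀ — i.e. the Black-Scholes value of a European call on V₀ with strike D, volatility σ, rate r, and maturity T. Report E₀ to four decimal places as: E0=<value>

E0=161.9852

d₁ = [ln(V₀/D) + (r + σ²/2)T] / (σ√T)
   = [ln(334.8505/283.3025) + (0.0752 + 0.5·0.3102²)·5.0332] / (0.3102·√5.0332)
   = [0.167169 + 0.620654] / 0.695927 = 1.132048
d₂ = d₁ − σ√T = 1.132048 − 0.695927 = 0.436120
N(d₁) = 0.871193,  N(d₂) = 0.668625,  e^(−rT) = 0.684890
E₀ = V₀·N(d₁) − D·e^(−rT)·N(d₂)
   = 334.8505·0.871193 − 283.3025·0.684890·0.668625 = 161.985227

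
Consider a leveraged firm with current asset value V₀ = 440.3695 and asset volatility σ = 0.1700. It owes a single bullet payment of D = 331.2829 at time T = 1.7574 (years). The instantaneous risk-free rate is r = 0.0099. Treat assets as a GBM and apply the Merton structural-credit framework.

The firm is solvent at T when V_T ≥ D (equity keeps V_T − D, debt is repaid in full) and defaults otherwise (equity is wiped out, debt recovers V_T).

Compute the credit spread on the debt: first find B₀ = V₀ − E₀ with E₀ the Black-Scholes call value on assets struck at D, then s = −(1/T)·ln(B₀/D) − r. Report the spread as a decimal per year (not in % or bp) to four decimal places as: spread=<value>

d₁ = [ln(V₀/D) + (r + σ²/2)T] / (σ√T)
   = [ln(440.3695/331.2829) + (0.0099 + 0.5·0.1700²)·1.7574] / (0.1700·√1.7574)
   = [0.284641 + 0.042793] / 0.225364 = 1.452913
d₂ = d₁ − σ√T = 1.452913 − 0.225364 = 1.227550
N(d₁) = 0.926876,  N(d₂) = 0.890192,  e^(−rT) = 0.982752
E₀ = V₀·N(d₁) − D·e^(−rT)·N(d₂)
   = 440.3695·0.926876 − 331.2829·0.982752·0.890192 = 118.349059
B₀ = V₀ − E₀ = 440.3695 − 118.349059 = 322.020441
spread = −(1/T)·ln(B₀/D) − r = −(1/1.7574)·ln(322.020441/331.2829) − 0.0099 = 0.00623615

spread=0.0062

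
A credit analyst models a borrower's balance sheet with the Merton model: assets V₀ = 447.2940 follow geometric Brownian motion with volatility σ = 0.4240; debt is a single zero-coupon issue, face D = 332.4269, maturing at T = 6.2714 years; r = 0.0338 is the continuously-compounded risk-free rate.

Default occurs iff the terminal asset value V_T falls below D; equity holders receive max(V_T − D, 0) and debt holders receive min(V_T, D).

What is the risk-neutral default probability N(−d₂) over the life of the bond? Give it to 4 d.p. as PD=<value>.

d₁ = [ln(V₀/D) + (r + σ²/2)T] / (σ√T)
   = [ln(447.2940/332.4269) + (0.0338 + 0.5·0.4240²)·6.2714] / (0.4240·√6.2714)
   = [0.296796 + 0.775697] / 1.061813 = 1.010058
d₂ = d₁ − σ√T = 1.010058 − 1.061813 = -0.051755
risk-neutral PD = N(−d₂) = N(0.051755) = 0.520638

PD=0.5206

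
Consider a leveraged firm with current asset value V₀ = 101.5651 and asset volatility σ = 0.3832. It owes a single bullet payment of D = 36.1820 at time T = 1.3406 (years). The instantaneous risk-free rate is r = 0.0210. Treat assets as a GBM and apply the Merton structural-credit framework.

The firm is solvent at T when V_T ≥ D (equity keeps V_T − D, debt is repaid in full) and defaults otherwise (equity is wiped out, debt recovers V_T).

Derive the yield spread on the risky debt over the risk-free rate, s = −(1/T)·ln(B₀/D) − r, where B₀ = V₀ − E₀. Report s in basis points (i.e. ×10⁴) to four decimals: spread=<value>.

d₁ = [ln(V₀/D) + (r + σ²/2)T] / (σ√T)
   = [ln(101.5651/36.1820) + (0.0210 + 0.5·0.3832²)·1.3406] / (0.3832·√1.3406)
   = [1.032138 + 0.126581] / 0.443685 = 2.611578
d₂ = d₁ − σ√T = 2.611578 − 0.443685 = 2.167893
N(d₁) = 0.995494,  N(d₂) = 0.984917,  e^(−rT) = 0.972240
E₀ = V₀·N(d₁) − D·e^(−rT)·N(d₂)
   = 101.5651·0.995494 − 36.1820·0.972240·0.984917 = 66.460431
B₀ = V₀ − E₀ = 101.5651 − 66.460431 = 35.104669
spread = −(1/T)·ln(B₀/D) − r = −(1/1.3406)·ln(35.104669/36.1820) − 0.0210 = 0.00154783
in basis points: 0.00154783 × 10⁴ = 15.4783 bp

spread=15.4783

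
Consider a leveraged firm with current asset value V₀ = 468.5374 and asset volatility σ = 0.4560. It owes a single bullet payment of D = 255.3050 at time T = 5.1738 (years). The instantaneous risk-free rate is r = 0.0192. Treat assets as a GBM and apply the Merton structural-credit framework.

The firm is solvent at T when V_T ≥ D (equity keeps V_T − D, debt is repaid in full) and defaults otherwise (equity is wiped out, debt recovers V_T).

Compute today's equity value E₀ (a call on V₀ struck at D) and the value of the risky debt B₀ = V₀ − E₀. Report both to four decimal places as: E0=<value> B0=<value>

d₁ = [ln(V₀/D) + (r + σ²/2)T] / (σ√T)
   = [ln(468.5374/255.3050) + (0.0192 + 0.5·0.4560²)·5.1738] / (0.4560·√5.1738)
   = [0.607157 + 0.637247] / 1.037217 = 1.199752
d₂ = d₁ − σ√T = 1.199752 − 1.037217 = 0.162535
N(d₁) = 0.884882,  N(d₂) = 0.564558,  e^(−rT) = 0.905438
E₀ = V₀·N(d₁) − D·e^(−rT)·N(d₂)
   = 468.5374·0.884882 − 255.3050·0.905438·0.564558 = 284.095690
B₀ = V₀ − E₀ = 468.5374 − 284.095690 = 184.441710

E0=284.0957 B0=184.4417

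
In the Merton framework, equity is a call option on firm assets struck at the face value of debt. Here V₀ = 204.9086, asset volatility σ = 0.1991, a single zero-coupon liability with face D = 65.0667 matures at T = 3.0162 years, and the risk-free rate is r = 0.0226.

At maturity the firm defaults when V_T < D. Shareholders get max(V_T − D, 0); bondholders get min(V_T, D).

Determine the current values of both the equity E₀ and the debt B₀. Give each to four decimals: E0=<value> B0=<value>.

d₁ = [ln(V₀/D) + (r + σ²/2)T] / (σ√T)
   = [ln(204.9086/65.0667) + (0.0226 + 0.5·0.1991²)·3.0162] / (0.1991·√3.0162)
   = [1.147151 + 0.127948] / 0.345781 = 3.687591
d₂ = d₁ − σ√T = 3.687591 − 0.345781 = 3.341810
N(d₁) = 0.999887,  N(d₂) = 0.999584,  e^(−rT) = 0.934105
E₀ = V₀·N(d₁) − D·e^(−rT)·N(d₂)
   = 204.9086·0.999887 − 65.0667·0.934105·0.999584 = 144.131552
B₀ = V₀ − E₀ = 204.9086 − 144.131552 = 60.777048

E0=144.1316 B0=60.7770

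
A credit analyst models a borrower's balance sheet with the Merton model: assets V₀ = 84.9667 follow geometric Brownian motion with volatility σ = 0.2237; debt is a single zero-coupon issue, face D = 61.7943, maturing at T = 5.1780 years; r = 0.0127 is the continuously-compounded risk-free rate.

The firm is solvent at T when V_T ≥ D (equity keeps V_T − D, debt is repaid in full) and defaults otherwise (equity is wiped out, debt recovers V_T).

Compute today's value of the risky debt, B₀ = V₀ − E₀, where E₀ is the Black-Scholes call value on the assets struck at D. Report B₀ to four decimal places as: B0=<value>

B0=53.3045

d₁ = [ln(V₀/D) + (r + σ²/2)T] / (σ√T)
   = [ln(84.9667/61.7943) + (0.0127 + 0.5·0.2237²)·5.1780] / (0.2237·√5.1780)
   = [0.318448 + 0.195319] / 0.509034 = 1.009297
d₂ = d₁ − σ√T = 1.009297 − 0.509034 = 0.500263
N(d₁) = 0.843584,  N(d₂) = 0.691555,  e^(−rT) = 0.936355
E₀ = V₀·N(d₁) − D·e^(−rT)·N(d₂)
   = 84.9667·0.843584 − 61.7943·0.936355·0.691555 = 31.662200
B₀ = V₀ − E₀ = 84.9667 − 31.662200 = 53.304500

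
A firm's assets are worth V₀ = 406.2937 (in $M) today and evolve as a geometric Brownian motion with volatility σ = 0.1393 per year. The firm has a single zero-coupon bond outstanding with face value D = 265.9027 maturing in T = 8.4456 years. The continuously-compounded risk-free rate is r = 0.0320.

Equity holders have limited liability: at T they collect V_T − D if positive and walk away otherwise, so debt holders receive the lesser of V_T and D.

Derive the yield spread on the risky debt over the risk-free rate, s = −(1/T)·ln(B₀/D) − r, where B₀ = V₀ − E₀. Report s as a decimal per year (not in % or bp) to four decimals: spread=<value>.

d₁ = [ln(V₀/D) + (r + σ²/2)T] / (σ√T)
   = [ln(406.2937/265.9027) + (0.0320 + 0.5·0.1393²)·8.4456] / (0.1393·√8.4456)
   = [0.423946 + 0.352200] / 0.404824 = 1.917243
d₂ = d₁ − σ√T = 1.917243 − 0.404824 = 1.512419
N(d₁) = 0.972396,  N(d₂) = 0.934786,  e^(−rT) = 0.763182
E₀ = V₀·N(d₁) − D·e^(−rT)·N(d₂)
   = 406.2937·0.972396 − 265.9027·0.763182·0.934786 = 205.380440
B₀ = V₀ − E₀ = 406.2937 − 205.380440 = 200.913260
spread = −(1/T)·ln(B₀/D) − r = −(1/8.4456)·ln(200.913260/265.9027) − 0.0320 = 0.00118381

spread=0.0012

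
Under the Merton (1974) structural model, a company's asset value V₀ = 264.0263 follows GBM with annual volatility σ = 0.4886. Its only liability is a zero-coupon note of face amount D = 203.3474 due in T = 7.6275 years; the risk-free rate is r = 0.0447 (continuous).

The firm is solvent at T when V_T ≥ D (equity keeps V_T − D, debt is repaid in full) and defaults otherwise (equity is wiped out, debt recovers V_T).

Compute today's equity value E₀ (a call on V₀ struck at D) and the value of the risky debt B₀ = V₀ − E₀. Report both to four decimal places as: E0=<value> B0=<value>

E0=170.1639 B0=93.8624

d₁ = [ln(V₀/D) + (r + σ²/2)T] / (σ√T)
   = [ln(264.0263/203.3474) + (0.0447 + 0.5·0.4886²)·7.6275] / (0.4886·√7.6275)
   = [0.261133 + 1.251406] / 1.349412 = 1.120887
d₂ = d₁ − σ√T = 1.120887 − 1.349412 = -0.228525
N(d₁) = 0.868832,  N(d₂) = 0.409619,  e^(−rT) = 0.711095
E₀ = V₀·N(d₁) − D·e^(−rT)·N(d₂)
   = 264.0263·0.868832 − 203.3474·0.711095·0.409619 = 170.163866
B₀ = V₀ − E₀ = 264.0263 − 170.163866 = 93.862434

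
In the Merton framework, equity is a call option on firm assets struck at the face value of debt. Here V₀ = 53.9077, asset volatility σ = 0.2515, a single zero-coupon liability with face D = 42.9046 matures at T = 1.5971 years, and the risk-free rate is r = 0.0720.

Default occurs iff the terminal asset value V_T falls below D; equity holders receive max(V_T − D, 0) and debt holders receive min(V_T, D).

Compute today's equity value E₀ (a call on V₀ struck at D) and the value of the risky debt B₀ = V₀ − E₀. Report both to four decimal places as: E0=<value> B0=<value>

E0=16.6852 B0=37.2225

d₁ = [ln(V₀/D) + (r + σ²/2)T] / (σ√T)
   = [ln(53.9077/42.9046) + (0.0720 + 0.5·0.2515²)·1.5971] / (0.2515·√1.5971)
   = [0.228294 + 0.165501] / 0.317837 = 1.238987
d₂ = d₁ − σ√T = 1.238987 − 0.317837 = 0.921150
N(d₁) = 0.892325,  N(d₂) = 0.821514,  e^(−rT) = 0.891374
E₀ = V₀·N(d₁) − D·e^(−rT)·N(d₂)
   = 53.9077·0.892325 − 42.9046·0.891374·0.821514 = 16.685161
B₀ = V₀ − E₀ = 53.9077 − 16.685161 = 37.222539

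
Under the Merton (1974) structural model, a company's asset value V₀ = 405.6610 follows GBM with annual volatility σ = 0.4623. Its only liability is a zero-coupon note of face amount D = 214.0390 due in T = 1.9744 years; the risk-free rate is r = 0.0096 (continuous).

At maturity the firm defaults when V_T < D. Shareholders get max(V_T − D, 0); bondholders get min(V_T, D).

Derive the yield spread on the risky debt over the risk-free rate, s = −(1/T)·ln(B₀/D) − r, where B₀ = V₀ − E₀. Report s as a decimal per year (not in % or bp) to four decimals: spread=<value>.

d₁ = [ln(V₀/D) + (r + σ²/2)T] / (σ√T)
   = [ln(405.6610/214.0390) + (0.0096 + 0.5·0.4623²)·1.9744] / (0.4623·√1.9744)
   = [0.639360 + 0.229940] / 0.649593 = 1.338221
d₂ = d₁ − σ√T = 1.338221 − 0.649593 = 0.688628
N(d₁) = 0.909588,  N(d₂) = 0.754471,  e^(−rT) = 0.981224
E₀ = V₀·N(d₁) − D·e^(−rT)·N(d₂)
   = 405.6610·0.909588 − 214.0390·0.981224·0.754471 = 210.530049
B₀ = V₀ − E₀ = 405.6610 − 210.530049 = 195.130951
spread = −(1/T)·ln(B₀/D) − r = −(1/1.9744)·ln(195.130951/214.0390) − 0.0096 = 0.03724328

spread=0.0372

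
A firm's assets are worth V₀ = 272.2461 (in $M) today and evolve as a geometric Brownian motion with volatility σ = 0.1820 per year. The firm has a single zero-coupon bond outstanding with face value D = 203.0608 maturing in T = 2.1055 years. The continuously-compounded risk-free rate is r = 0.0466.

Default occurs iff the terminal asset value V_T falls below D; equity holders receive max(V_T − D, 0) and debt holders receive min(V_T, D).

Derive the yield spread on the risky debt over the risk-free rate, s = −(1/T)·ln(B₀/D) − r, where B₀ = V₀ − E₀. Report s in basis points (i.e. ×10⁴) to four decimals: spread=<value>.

spread=46.5295

d₁ = [ln(V₀/D) + (r + σ²/2)T] / (σ√T)
   = [ln(272.2461/203.0608) + (0.0466 + 0.5·0.1820²)·2.1055] / (0.1820·√2.1055)
   = [0.293201 + 0.132988] / 0.264088 = 1.613811
d₂ = d₁ − σ√T = 1.613811 − 0.264088 = 1.349723
N(d₁) = 0.946716,  N(d₂) = 0.911448,  e^(−rT) = 0.906543
E₀ = V₀·N(d₁) − D·e^(−rT)·N(d₂)
   = 272.2461·0.946716 − 203.0608·0.906543·0.911448 = 89.957280
B₀ = V₀ − E₀ = 272.2461 − 89.957280 = 182.288820
spread = −(1/T)·ln(B₀/D) − r = −(1/2.1055)·ln(182.288820/203.0608) − 0.0466 = 0.00465295
in basis points: 0.00465295 × 10⁴ = 46.5295 bp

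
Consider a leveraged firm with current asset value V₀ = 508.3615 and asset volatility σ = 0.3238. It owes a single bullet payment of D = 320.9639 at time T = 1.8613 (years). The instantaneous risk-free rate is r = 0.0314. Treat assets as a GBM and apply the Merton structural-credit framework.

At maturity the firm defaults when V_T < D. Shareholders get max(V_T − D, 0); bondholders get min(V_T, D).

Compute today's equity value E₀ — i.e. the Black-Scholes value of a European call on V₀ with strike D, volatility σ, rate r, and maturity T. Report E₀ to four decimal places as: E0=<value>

E0=215.7202

d₁ = [ln(V₀/D) + (r + σ²/2)T] / (σ√T)
   = [ln(508.3615/320.9639) + (0.0314 + 0.5·0.3238²)·1.8613] / (0.3238·√1.8613)
   = [0.459864 + 0.156020] / 0.441759 = 1.394165
d₂ = d₁ − σ√T = 1.394165 − 0.441759 = 0.952406
N(d₁) = 0.918366,  N(d₂) = 0.829554,  e^(−rT) = 0.943230
E₀ = V₀·N(d₁) − D·e^(−rT)·N(d₂)
   = 508.3615·0.918366 − 320.9639·0.943230·0.829554 = 215.720250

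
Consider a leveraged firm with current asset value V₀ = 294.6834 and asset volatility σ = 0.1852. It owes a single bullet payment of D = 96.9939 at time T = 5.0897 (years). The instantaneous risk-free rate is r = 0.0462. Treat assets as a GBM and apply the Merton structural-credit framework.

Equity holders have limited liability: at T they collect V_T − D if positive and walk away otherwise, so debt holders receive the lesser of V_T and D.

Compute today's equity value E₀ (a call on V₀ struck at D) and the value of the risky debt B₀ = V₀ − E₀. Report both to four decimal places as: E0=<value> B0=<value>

d₁ = [ln(V₀/D) + (r + σ²/2)T] / (σ√T)
   = [ln(294.6834/96.9939) + (0.0462 + 0.5·0.1852²)·5.0897] / (0.1852·√5.0897)
   = [1.111253 + 0.322430] / 0.417818 = 3.431359
d₂ = d₁ − σ√T = 3.431359 − 0.417818 = 3.013542
N(d₁) = 0.999700,  N(d₂) = 0.998709,  e^(−rT) = 0.790457
E₀ = V₀·N(d₁) − D·e^(−rT)·N(d₂)
   = 294.6834·0.999700 − 96.9939·0.790457·0.998709 = 218.024401
B₀ = V₀ − E₀ = 294.6834 − 218.024401 = 76.658999

E0=218.0244 B0=76.6590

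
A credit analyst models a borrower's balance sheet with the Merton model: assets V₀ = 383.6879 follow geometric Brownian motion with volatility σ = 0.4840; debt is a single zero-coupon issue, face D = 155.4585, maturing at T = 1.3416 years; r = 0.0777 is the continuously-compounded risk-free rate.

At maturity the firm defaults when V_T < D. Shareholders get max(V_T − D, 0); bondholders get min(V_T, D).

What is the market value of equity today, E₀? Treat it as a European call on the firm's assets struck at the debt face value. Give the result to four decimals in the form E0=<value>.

E0=245.4306

d₁ = [ln(V₀/D) + (r + σ²/2)T] / (σ√T)
   = [ln(383.6879/155.4585) + (0.0777 + 0.5·0.4840²)·1.3416] / (0.4840·√1.3416)
   = [0.903451 + 0.261381] / 0.560605 = 2.077813
d₂ = d₁ − σ√T = 2.077813 − 0.560605 = 1.517208
N(d₁) = 0.981137,  N(d₂) = 0.935393,  e^(−rT) = 0.901007
E₀ = V₀·N(d₁) − D·e^(−rT)·N(d₂)
   = 383.6879·0.981137 − 155.4585·0.901007·0.935393 = 245.430556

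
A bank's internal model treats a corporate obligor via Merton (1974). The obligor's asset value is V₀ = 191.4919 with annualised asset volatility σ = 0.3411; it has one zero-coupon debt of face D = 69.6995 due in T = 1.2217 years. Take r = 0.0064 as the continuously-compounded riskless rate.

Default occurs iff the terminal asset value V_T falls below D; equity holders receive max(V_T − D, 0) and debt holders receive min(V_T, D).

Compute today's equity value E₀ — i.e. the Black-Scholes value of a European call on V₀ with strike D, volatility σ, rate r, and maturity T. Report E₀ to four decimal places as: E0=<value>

E0=122.3804

d₁ = [ln(V₀/D) + (r + σ²/2)T] / (σ√T)
   = [ln(191.4919/69.6995) + (0.0064 + 0.5·0.3411²)·1.2217] / (0.3411·√1.2217)
   = [1.010652 + 0.078891] / 0.377020 = 2.889884
d₂ = d₁ − σ√T = 2.889884 − 0.377020 = 2.512864
N(d₁) = 0.998073,  N(d₂) = 0.994012,  e^(−rT) = 0.992212
E₀ = V₀·N(d₁) − D·e^(−rT)·N(d₂)
   = 191.4919·0.998073 − 69.6995·0.992212·0.994012 = 122.380352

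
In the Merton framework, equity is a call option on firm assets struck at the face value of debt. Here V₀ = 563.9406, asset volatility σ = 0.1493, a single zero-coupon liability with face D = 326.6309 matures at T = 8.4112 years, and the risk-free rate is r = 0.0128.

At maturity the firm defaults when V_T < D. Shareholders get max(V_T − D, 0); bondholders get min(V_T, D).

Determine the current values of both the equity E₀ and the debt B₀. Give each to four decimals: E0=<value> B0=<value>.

d₁ = [ln(V₀/D) + (r + σ²/2)T] / (σ√T)
   = [ln(563.9406/326.6309) + (0.0128 + 0.5·0.1493²)·8.4112] / (0.1493·√8.4112)
   = [0.546118 + 0.201408] / 0.433001 = 1.726385
d₂ = d₁ − σ√T = 1.726385 − 0.433001 = 1.293384
N(d₁) = 0.957861,  N(d₂) = 0.902061,  e^(−rT) = 0.897930
E₀ = V₀·N(d₁) − D·e^(−rT)·N(d₂)
   = 563.9406·0.957861 − 326.6309·0.897930·0.902061 = 275.609756
B₀ = V₀ − E₀ = 563.9406 − 275.609756 = 288.330844

E0=275.6098 B0=288.3308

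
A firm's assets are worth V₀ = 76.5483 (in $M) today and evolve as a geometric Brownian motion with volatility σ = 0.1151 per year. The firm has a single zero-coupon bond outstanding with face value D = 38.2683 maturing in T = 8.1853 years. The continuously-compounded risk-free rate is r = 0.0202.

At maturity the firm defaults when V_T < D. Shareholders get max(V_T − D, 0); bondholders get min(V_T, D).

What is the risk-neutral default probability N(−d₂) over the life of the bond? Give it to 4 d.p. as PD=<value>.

PD=0.0073

d₁ = [ln(V₀/D) + (r + σ²/2)T] / (σ√T)
   = [ln(76.5483/38.2683) + (0.0202 + 0.5·0.1151²)·8.1853] / (0.1151·√8.1853)
   = [0.693300 + 0.219563] / 0.329301 = 2.772125
d₂ = d₁ − σ√T = 2.772125 − 0.329301 = 2.442824
risk-neutral PD = N(−d₂) = N(-2.442824) = 0.007286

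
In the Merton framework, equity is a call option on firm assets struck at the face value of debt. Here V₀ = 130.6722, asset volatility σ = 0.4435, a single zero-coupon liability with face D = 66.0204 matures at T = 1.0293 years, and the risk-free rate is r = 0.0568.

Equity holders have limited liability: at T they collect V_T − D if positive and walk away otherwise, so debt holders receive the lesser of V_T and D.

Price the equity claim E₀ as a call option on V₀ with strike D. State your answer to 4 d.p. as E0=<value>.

d₁ = [ln(V₀/D) + (r + σ²/2)T] / (σ√T)
   = [ln(130.6722/66.0204) + (0.0568 + 0.5·0.4435²)·1.0293] / (0.4435·√1.0293)
   = [0.682728 + 0.159692] / 0.449950 = 1.872251
d₂ = d₁ − σ√T = 1.872251 − 0.449950 = 1.422301
N(d₁) = 0.969414,  N(d₂) = 0.922531,  e^(−rT) = 0.943212
E₀ = V₀·N(d₁) − D·e^(−rT)·N(d₂)
   = 130.6722·0.969414 − 66.0204·0.943212·0.922531 = 69.228357

E0=69.2284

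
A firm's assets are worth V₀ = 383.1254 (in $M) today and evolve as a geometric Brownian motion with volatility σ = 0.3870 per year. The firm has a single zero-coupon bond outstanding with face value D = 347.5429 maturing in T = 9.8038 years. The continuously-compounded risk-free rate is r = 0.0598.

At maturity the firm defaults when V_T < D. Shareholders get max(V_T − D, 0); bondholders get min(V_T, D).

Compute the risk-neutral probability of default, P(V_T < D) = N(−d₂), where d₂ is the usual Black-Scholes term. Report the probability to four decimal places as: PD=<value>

d₁ = [ln(V₀/D) + (r + σ²/2)T] / (σ√T)
   = [ln(383.1254/347.5429) + (0.0598 + 0.5·0.3870²)·9.8038] / (0.3870·√9.8038)
   = [0.097474 + 1.320420] / 1.211736 = 1.170134
d₂ = d₁ − σ√T = 1.170134 − 1.211736 = -0.041602
risk-neutral PD = N(−d₂) = N(0.041602) = 0.516592

PD=0.5166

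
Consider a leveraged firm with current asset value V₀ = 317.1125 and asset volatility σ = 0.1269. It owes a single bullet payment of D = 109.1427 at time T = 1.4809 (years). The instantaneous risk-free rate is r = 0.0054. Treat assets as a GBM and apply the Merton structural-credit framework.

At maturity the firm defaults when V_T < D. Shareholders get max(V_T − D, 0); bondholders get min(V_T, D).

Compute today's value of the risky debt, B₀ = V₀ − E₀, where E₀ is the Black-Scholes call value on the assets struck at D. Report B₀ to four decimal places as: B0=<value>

B0=108.2734

d₁ = [ln(V₀/D) + (r + σ²/2)T] / (σ√T)
   = [ln(317.1125/109.1427) + (0.0054 + 0.5·0.1269²)·1.4809] / (0.1269·√1.4809)
   = [1.066600 + 0.019921] / 0.154427 = 7.035804
d₂ = d₁ − σ√T = 7.035804 − 0.154427 = 6.881376
N(d₁) = 1.000000,  N(d₂) = 1.000000,  e^(−rT) = 0.992035
E₀ = V₀·N(d₁) − D·e^(−rT)·N(d₂)
   = 317.1125·1.000000 − 109.1427·0.992035·1.000000 = 208.839118
B₀ = V₀ − E₀ = 317.1125 − 208.839118 = 108.273382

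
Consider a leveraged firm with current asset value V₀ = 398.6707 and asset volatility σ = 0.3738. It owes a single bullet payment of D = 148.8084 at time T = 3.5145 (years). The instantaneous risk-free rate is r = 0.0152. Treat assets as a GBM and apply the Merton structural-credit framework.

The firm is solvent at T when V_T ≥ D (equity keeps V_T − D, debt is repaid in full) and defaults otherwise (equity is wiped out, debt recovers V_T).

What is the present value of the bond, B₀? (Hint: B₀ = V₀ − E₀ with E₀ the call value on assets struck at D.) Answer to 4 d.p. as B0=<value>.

B0=136.2188

d₁ = [ln(V₀/D) + (r + σ²/2)T] / (σ√T)
   = [ln(398.6707/148.8084) + (0.0152 + 0.5·0.3738²)·3.5145] / (0.3738·√3.5145)
   = [0.985476 + 0.298955] / 0.700763 = 1.832904
d₂ = d₁ − σ√T = 1.832904 − 0.700763 = 1.132141
N(d₁) = 0.966592,  N(d₂) = 0.871212,  e^(−rT) = 0.947981
E₀ = V₀·N(d₁) − D·e^(−rT)·N(d₂)
   = 398.6707·0.966592 − 148.8084·0.947981·0.871212 = 262.451895
B₀ = V₀ − E₀ = 398.6707 − 262.451895 = 136.218805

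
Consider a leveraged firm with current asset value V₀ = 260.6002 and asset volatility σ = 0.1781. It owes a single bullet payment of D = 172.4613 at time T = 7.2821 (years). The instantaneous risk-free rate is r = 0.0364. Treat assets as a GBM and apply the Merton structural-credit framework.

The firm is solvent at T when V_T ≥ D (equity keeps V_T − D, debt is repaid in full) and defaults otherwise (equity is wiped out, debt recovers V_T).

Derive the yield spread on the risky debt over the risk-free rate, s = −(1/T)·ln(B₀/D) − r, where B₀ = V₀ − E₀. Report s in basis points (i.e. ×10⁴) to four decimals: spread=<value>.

d₁ = [ln(V₀/D) + (r + σ²/2)T] / (σ√T)
   = [ln(260.6002/172.4613) + (0.0364 + 0.5·0.1781²)·7.2821] / (0.1781·√7.2821)
   = [0.412815 + 0.380561] / 0.480609 = 1.650770
d₂ = d₁ − σ√T = 1.650770 − 0.480609 = 1.170161
N(d₁) = 0.950607,  N(d₂) = 0.879032,  e^(−rT) = 0.767153
E₀ = V₀·N(d₁) − D·e^(−rT)·N(d₂)
   = 260.6002·0.950607 − 172.4613·0.767153·0.879032 = 131.428759
B₀ = V₀ − E₀ = 260.6002 − 131.428759 = 129.171441
spread = −(1/T)·ln(B₀/D) − r = −(1/7.2821)·ln(129.171441/172.4613) − 0.0364 = 0.00329080
in basis points: 0.00329080 × 10⁴ = 32.9080 bp

spread=32.9080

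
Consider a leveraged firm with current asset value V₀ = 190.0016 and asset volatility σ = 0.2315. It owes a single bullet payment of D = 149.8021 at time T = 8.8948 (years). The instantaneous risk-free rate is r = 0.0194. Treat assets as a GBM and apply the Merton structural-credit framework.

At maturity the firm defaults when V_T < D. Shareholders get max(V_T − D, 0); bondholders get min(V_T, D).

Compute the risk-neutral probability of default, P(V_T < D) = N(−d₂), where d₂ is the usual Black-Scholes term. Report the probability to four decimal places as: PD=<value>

d₁ = [ln(V₀/D) + (r + σ²/2)T] / (σ√T)
   = [ln(190.0016/149.8021) + (0.0194 + 0.5·0.2315²)·8.8948] / (0.2315·√8.8948)
   = [0.237717 + 0.410905] / 0.690429 = 0.939449
d₂ = d₁ − σ√T = 0.939449 − 0.690429 = 0.249020
risk-neutral PD = N(−d₂) = N(-0.249020) = 0.401673

PD=0.4017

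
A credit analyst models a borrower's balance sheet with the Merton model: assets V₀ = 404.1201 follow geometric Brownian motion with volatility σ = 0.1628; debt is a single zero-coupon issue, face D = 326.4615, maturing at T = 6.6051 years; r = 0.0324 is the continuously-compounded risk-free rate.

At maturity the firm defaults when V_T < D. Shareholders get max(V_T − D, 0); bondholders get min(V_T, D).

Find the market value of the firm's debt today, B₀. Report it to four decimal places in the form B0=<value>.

B0=252.8001

d₁ = [ln(V₀/D) + (r + σ²/2)T] / (σ√T)
   = [ln(404.1201/326.4615) + (0.0324 + 0.5·0.1628²)·6.6051] / (0.1628·√6.6051)
   = [0.213400 + 0.301535] / 0.418402 = 1.230719
d₂ = d₁ − σ√T = 1.230719 − 0.418402 = 0.812316
N(d₁) = 0.890786,  N(d₂) = 0.791695,  e^(−rT) = 0.807344
E₀ = V₀·N(d₁) − D·e^(−rT)·N(d₂)
   = 404.1201·0.890786 − 326.4615·0.807344·0.791695 = 151.320020
B₀ = V₀ − E₀ = 404.1201 − 151.320020 = 252.800080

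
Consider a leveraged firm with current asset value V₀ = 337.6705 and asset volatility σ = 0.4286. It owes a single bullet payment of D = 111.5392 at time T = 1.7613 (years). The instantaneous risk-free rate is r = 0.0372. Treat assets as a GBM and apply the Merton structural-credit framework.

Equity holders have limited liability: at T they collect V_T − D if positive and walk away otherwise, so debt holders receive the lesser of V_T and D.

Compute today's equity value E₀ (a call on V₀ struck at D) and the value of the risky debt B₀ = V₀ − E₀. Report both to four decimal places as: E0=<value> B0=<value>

d₁ = [ln(V₀/D) + (r + σ²/2)T] / (σ√T)
   = [ln(337.6705/111.5392) + (0.0372 + 0.5·0.4286²)·1.7613] / (0.4286·√1.7613)
   = [1.107694 + 0.227294] / 0.568812 = 2.346976
d₂ = d₁ − σ√T = 2.346976 − 0.568812 = 1.778164
N(d₁) = 0.990537,  N(d₂) = 0.962312,  e^(−rT) = 0.936580
E₀ = V₀·N(d₁) − D·e^(−rT)·N(d₂)
   = 337.6705·0.990537 − 111.5392·0.936580·0.962312 = 233.946803
B₀ = V₀ − E₀ = 337.6705 − 233.946803 = 103.723697

E0=233.9468 B0=103.7237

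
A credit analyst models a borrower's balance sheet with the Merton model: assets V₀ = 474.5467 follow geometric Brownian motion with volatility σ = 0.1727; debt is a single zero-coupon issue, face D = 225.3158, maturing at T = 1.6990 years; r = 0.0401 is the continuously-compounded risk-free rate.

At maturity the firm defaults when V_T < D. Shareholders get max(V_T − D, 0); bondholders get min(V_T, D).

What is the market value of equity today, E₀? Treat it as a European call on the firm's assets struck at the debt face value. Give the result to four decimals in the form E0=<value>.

d₁ = [ln(V₀/D) + (r + σ²/2)T] / (σ√T)
   = [ln(474.5467/225.3158) + (0.0401 + 0.5·0.1727²)·1.6990] / (0.1727·√1.6990)
   = [0.744857 + 0.093466] / 0.225107 = 3.724111
d₂ = d₁ − σ√T = 3.724111 − 0.225107 = 3.499004
N(d₁) = 0.999902,  N(d₂) = 0.999767,  e^(−rT) = 0.934139
E₀ = V₀·N(d₁) − D·e^(−rT)·N(d₂)
   = 474.5467·0.999902 − 225.3158·0.934139·0.999767 = 264.073036

E0=264.0730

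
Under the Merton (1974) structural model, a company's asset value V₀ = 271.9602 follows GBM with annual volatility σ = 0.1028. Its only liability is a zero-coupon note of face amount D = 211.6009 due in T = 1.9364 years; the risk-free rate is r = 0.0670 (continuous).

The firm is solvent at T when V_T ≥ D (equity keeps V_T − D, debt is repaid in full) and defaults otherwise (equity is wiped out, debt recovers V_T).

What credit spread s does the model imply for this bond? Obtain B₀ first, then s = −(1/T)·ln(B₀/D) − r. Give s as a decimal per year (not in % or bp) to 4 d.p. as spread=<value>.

d₁ = [ln(V₀/D) + (r + σ²/2)T] / (σ√T)
   = [ln(271.9602/211.6009) + (0.0670 + 0.5·0.1028²)·1.9364] / (0.1028·√1.9364)
   = [0.250954 + 0.139971] / 0.143051 = 2.732764
d₂ = d₁ − σ√T = 2.732764 − 0.143051 = 2.589713
N(d₁) = 0.996860,  N(d₂) = 0.995197,  e^(−rT) = 0.878325
E₀ = V₀·N(d₁) − D·e^(−rT)·N(d₂)
   = 271.9602·0.996860 − 211.6009·0.878325·0.995197 = 86.144471
B₀ = V₀ − E₀ = 271.9602 − 86.144471 = 185.815729
spread = −(1/T)·ln(B₀/D) − r = −(1/1.9364)·ln(185.815729/211.6009) − 0.0670 = 0.00010725

spread=0.0001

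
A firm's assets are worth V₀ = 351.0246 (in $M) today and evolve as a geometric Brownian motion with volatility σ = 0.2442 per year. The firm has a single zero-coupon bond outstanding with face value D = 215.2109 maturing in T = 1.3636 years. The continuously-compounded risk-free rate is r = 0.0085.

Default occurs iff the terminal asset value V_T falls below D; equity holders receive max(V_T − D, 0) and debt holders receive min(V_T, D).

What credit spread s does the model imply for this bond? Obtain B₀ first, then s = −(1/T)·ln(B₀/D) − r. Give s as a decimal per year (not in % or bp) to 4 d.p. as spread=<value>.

spread=0.0043

d₁ = [ln(V₀/D) + (r + σ²/2)T] / (σ√T)
   = [ln(351.0246/215.2109) + (0.0085 + 0.5·0.2442²)·1.3636] / (0.2442·√1.3636)
   = [0.489238 + 0.052249] / 0.285160 = 1.898885
d₂ = d₁ − σ√T = 1.898885 − 0.285160 = 1.613724
N(d₁) = 0.971210,  N(d₂) = 0.946706,  e^(−rT) = 0.988476
E₀ = V₀·N(d₁) − D·e^(−rT)·N(d₂)
   = 351.0246·0.971210 − 215.2109·0.988476·0.946706 = 139.524986
B₀ = V₀ − E₀ = 351.0246 − 139.524986 = 211.499614
spread = −(1/T)·ln(B₀/D) − r = −(1/1.3636)·ln(211.499614/215.2109) − 0.0085 = 0.00425690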